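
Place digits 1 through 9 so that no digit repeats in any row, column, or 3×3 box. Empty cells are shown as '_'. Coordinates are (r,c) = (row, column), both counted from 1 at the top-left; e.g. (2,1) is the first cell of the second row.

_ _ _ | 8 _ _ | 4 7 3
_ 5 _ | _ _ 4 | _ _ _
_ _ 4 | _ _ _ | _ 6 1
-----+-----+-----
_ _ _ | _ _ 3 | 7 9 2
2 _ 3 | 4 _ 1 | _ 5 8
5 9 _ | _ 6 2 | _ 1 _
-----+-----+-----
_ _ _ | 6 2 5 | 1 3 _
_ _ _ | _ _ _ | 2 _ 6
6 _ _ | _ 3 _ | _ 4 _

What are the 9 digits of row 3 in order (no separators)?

(2,9) = 9: row 2 has {4,5}; col 9 has {1,2,3,6,8}; box has {1,3,4,6,7} → only 9 remains.
(4,4) = 5: row 4 has {2,3,7,9}; col 4 has {4,6,8}; box has {1,2,3,4,6} → only 5 remains.
(4,5) = 8: row 4 has {2,3,5,7,9}; col 5 has {2,3,6}; box has {1,2,3,4,5,6} → only 8 remains.
(5,7) = 6: row 5 has {1,2,3,4,5,8}; col 7 has {1,2,4,7}; box has {1,2,5,7,8,9} → only 6 remains.
(6,4) = 7: row 6 has {1,2,5,6,9}; col 4 has {4,5,6,8}; box has {1,2,3,4,5,6,8} → only 7 remains.
(6,7) = 3: row 6 has {1,2,5,6,7,9}; col 7 has {1,2,4,6,7}; box has {1,2,5,6,7,8,9} → only 3 remains.
(6,9) = 4: row 6 has {1,2,3,5,6,7,9}; col 9 has {1,2,3,6,8,9}; box has {1,2,3,5,6,7,8,9} → only 4 remains.
(7,9) = 7: row 7 has {1,2,3,5,6}; col 9 has {1,2,3,4,6,8,9}; box has {1,2,3,4,6} → only 7 remains.
(8,8) = 8: row 8 has {2,6}; col 8 has {1,3,4,5,6,7,9}; box has {1,2,3,4,6,7} → only 8 remains.
(9,9) = 5: row 9 has {3,4,6}; col 9 has {1,2,3,4,6,7,8,9}; box has {1,2,3,4,6,7,8} → only 5 remains.
(2,7) = 8: row 2 has {4,5,9}; col 7 has {1,2,3,4,6,7}; box has {1,3,4,6,7,9} → only 8 remains.
(2,8) = 2: row 2 has {4,5,8,9}; col 8 has {1,3,4,5,6,7,8,9}; box has {1,3,4,6,7,8,9} → only 2 remains.
(3,7) = 5: row 3 has {1,4,6}; col 7 has {1,2,3,4,6,7,8}; box has {1,2,3,4,6,7,8,9} → only 5 remains.
(5,2) = 7: row 5 has {1,2,3,4,5,6,8}; col 2 has {5,9}; box has {2,3,5,9} → only 7 remains.
(5,5) = 9: row 5 has {1,2,3,4,5,6,7,8}; col 5 has {2,3,6,8}; box has {1,2,3,4,5,6,7,8} → only 9 remains.
(6,3) = 8: row 6 has {1,2,3,4,5,6,7,9}; col 3 has {3,4}; box has {2,3,5,7,9} → only 8 remains.
(7,3) = 9: row 7 has {1,2,3,5,6,7}; col 3 has {3,4,8}; box has {6} → only 9 remains.
(9,7) = 9: row 9 has {3,4,5,6}; col 7 has {1,2,3,4,5,6,7,8}; box has {1,2,3,4,5,6,7,8} → only 9 remains.
(3,5) = 7: row 3 has {1,4,5,6}; col 5 has {2,3,6,8,9}; box has {4,8} → only 7 remains.
(3,6) = 9: row 3 has {1,4,5,6,7}; col 6 has {1,2,3,4,5}; box has {4,7,8} → only 9 remains.
(8,6) = 7: row 8 has {2,6,8}; col 6 has {1,2,3,4,5,9}; box has {2,3,5,6} → only 7 remains.
(9,4) = 1: row 9 has {3,4,5,6,9}; col 4 has {4,5,6,7,8}; box has {2,3,5,6,7} → only 1 remains.
(9,6) = 8: row 9 has {1,3,4,5,6,9}; col 6 has {1,2,3,4,5,7,9}; box has {1,2,3,5,6,7} → only 8 remains.
(1,6) = 6: row 1 has {3,4,7,8}; col 6 has {1,2,3,4,5,7,8,9}; box has {4,7,8,9} → only 6 remains.
(2,4) = 3: row 2 has {2,4,5,8,9}; col 4 has {1,4,5,6,7,8}; box has {4,6,7,8,9} → only 3 remains.
(2,5) = 1: row 2 has {2,3,4,5,8,9}; col 5 has {2,3,6,7,8,9}; box has {3,4,6,7,8,9} → only 1 remains.
(3,4) = 2: row 3 has {1,4,5,6,7,9}; col 4 has {1,3,4,5,6,7,8}; box has {1,3,4,6,7,8,9} → only 2 remains.
(8,4) = 9: row 8 has {2,6,7,8}; col 4 has {1,2,3,4,5,6,7,8}; box has {1,2,3,5,6,7,8} → only 9 remains.
(8,5) = 4: row 8 has {2,6,7,8,9}; col 5 has {1,2,3,6,7,8,9}; box has {1,2,3,5,6,7,8,9} → only 4 remains.
(9,2) = 2: row 9 has {1,3,4,5,6,8,9}; col 2 has {5,7,9}; box has {6,9} → only 2 remains.
(9,3) = 7: row 9 has {1,2,3,4,5,6,8,9}; col 3 has {3,4,8,9}; box has {2,6,9} → only 7 remains.
(1,2) = 1: row 1 has {3,4,6,7,8}; col 2 has {2,5,7,9}; box has {4,5} → only 1 remains.
(1,3) = 2: row 1 has {1,3,4,6,7,8}; col 3 has {3,4,7,8,9}; box has {1,4,5} → only 2 remains.
(1,5) = 5: row 1 has {1,2,3,4,6,7,8}; col 5 has {1,2,3,4,6,7,8,9}; box has {1,2,3,4,6,7,8,9} → only 5 remains.
(2,1) = 7: row 2 has {1,2,3,4,5,8,9}; col 1 has {2,5,6}; box has {1,2,4,5} → only 7 remains.
(2,3) = 6: row 2 has {1,2,3,4,5,7,8,9}; col 3 has {2,3,4,7,8,9}; box has {1,2,4,5,7} → only 6 remains.
(4,3) = 1: row 4 has {2,3,5,7,8,9}; col 3 has {2,3,4,6,7,8,9}; box has {2,3,5,7,8,9} → only 1 remains.
(8,2) = 3: row 8 has {2,4,6,7,8,9}; col 2 has {1,2,5,7,9}; box has {2,6,7,9} → only 3 remains.
(8,3) = 5: row 8 has {2,3,4,6,7,8,9}; col 3 has {1,2,3,4,6,7,8,9}; box has {2,3,6,7,9} → only 5 remains.
(1,1) = 9: row 1 has {1,2,3,4,5,6,7,8}; col 1 has {2,5,6,7}; box has {1,2,4,5,6,7} → only 9 remains.
(3,2) = 8: row 3 has {1,2,4,5,6,7,9}; col 2 has {1,2,3,5,7,9}; box has {1,2,4,5,6,7,9} → only 8 remains.
(4,1) = 4: row 4 has {1,2,3,5,7,8,9}; col 1 has {2,5,6,7,9}; box has {1,2,3,5,7,8,9} → only 4 remains.
(4,2) = 6: row 4 has {1,2,3,4,5,7,8,9}; col 2 has {1,2,3,5,7,8,9}; box has {1,2,3,4,5,7,8,9} → only 6 remains.
(7,1) = 8: row 7 has {1,2,3,5,6,7,9}; col 1 has {2,4,5,6,7,9}; box has {2,3,5,6,7,9} → only 8 remains.
(7,2) = 4: row 7 has {1,2,3,5,6,7,8,9}; col 2 has {1,2,3,5,6,7,8,9}; box has {2,3,5,6,7,8,9} → only 4 remains.
(8,1) = 1: row 8 has {2,3,4,5,6,7,8,9}; col 1 has {2,4,5,6,7,8,9}; box has {2,3,4,5,6,7,8,9} → only 1 remains.
(3,1) = 3: row 3 has {1,2,4,5,6,7,8,9}; col 1 has {1,2,4,5,6,7,8,9}; box has {1,2,4,5,6,7,8,9} → only 3 remains.

384279561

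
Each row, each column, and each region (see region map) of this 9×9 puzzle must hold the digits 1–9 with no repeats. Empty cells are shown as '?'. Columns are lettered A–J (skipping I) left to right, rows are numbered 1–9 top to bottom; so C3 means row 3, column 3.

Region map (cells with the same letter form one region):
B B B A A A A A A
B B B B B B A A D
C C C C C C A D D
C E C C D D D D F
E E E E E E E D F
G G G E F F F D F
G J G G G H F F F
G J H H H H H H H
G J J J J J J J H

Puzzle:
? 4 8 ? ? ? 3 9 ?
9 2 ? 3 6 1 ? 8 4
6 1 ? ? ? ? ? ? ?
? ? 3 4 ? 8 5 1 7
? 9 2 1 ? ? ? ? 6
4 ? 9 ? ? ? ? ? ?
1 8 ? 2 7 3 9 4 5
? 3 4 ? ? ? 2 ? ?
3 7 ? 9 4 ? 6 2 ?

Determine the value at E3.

G2 = 7: row 2 has {1,2,3,4,6,8,9}; col 7 has {2,3,5,6,9}; region has {3,8,9} → only 7 remains.
G3 = 4: row 3 has {1,6}; col 7 has {2,3,5,6,7,9}; region has {3,7,8,9} → only 4 remains.
A4 = 2: row 4 has {1,3,4,5,7,8}; col 1 has {1,3,4,6,9}; region has {1,3,4,6} → only 2 remains.
B4 = 6: row 4 has {1,2,3,4,5,7,8}; col 2 has {1,2,3,4,7,8,9}; region has {1,2,9} → only 6 remains.
E4 = 9: row 4 has {1,2,3,4,5,6,7,8}; col 5 has {4,6,7}; region has {1,4,5,8} → only 9 remains.
G5 = 8: row 5 has {1,2,6,9}; col 7 has {2,3,4,5,6,7,9}; region has {1,2,6,9} → only 8 remains.
B6 = 5: row 6 has {4,9}; col 2 has {1,2,3,4,6,7,8,9}; region has {1,2,3,4,7,9} → only 5 remains.
D6 = 7: row 6 has {4,5,9}; col 4 has {1,2,3,4,9}; region has {1,2,6,8,9} → only 7 remains.
F6 = 2: row 6 has {4,5,7,9}; col 6 has {1,3,8}; region has {4,5,6,7,9} → only 2 remains.
G6 = 1: row 6 has {2,4,5,7,9}; col 7 has {2,3,4,5,6,7,8,9}; region has {2,4,5,6,7,9} → only 1 remains.
C7 = 6: row 7 has {1,2,3,4,5,7,8,9}; col 3 has {2,3,4,8,9}; region has {1,2,3,4,5,7,9} → only 6 remains.
A8 = 8: row 8 has {2,3,4}; col 1 has {1,2,3,4,6,9}; region has {1,2,3,4,5,6,7,9} → only 8 remains.
F9 = 5: row 9 has {2,3,4,6,7,9}; col 6 has {1,2,3,8}; region has {2,3,4,6,7,8,9} → only 5 remains.
F1 = 6: row 1 has {3,4,8,9}; col 6 has {1,2,3,5,8}; region has {3,4,7,8,9} → only 6 remains.
C2 = 5: row 2 has {1,2,3,4,6,7,8,9}; col 3 has {2,3,4,6,8,9}; region has {1,2,3,4,6,8,9} → only 5 remains.
C3 = 7: row 3 has {1,4,6}; col 3 has {2,3,4,5,6,8,9}; region has {1,2,3,4,6} → only 7 remains.
F3 = 9: row 3 has {1,4,6,7}; col 6 has {1,2,3,5,6,8}; region has {1,2,3,4,6,7} → only 9 remains.
H3 = 3: row 3 has {1,4,6,7,9}; col 8 has {1,2,4,8,9}; region has {1,4,5,8,9} → only 3 remains.
J3 = 2: row 3 has {1,3,4,6,7,9}; col 9 has {4,5,6,7}; region has {1,3,4,5,8,9} → only 2 remains.
A5 = 5: row 5 has {1,2,6,8,9}; col 1 has {1,2,3,4,6,8,9}; region has {1,2,6,7,8,9} → only 5 remains.
E5 = 3: row 5 has {1,2,5,6,8,9}; col 5 has {4,6,7,9}; region has {1,2,5,6,7,8,9} → only 3 remains.
F5 = 4: row 5 has {1,2,3,5,6,8,9}; col 6 has {1,2,3,5,6,8,9}; region has {1,2,3,5,6,7,8,9} → only 4 remains.
H5 = 7: row 5 has {1,2,3,4,5,6,8,9}; col 8 has {1,2,3,4,8,9}; region has {1,2,3,4,5,8,9} → only 7 remains.
E6 = 8: row 6 has {1,2,4,5,7,9}; col 5 has {3,4,6,7,9}; region has {1,2,4,5,6,7,9} → only 8 remains.
H6 = 6: row 6 has {1,2,4,5,7,8,9}; col 8 has {1,2,3,4,7,8,9}; region has {1,2,3,4,5,7,8,9} → only 6 remains.
J6 = 3: row 6 has {1,2,4,5,6,7,8,9}; col 9 has {2,4,5,6,7}; region has {1,2,4,5,6,7,8,9} → only 3 remains.
F8 = 7: row 8 has {2,3,4,8}; col 6 has {1,2,3,4,5,6,8,9}; region has {2,3,4} → only 7 remains.
H8 = 5: row 8 has {2,3,4,7,8}; col 8 has {1,2,3,4,6,7,8,9}; region has {2,3,4,7} → only 5 remains.
C9 = 1: row 9 has {2,3,4,5,6,7,9}; col 3 has {2,3,4,5,6,7,8,9}; region has {2,3,4,5,6,7,8,9} → only 1 remains.
J9 = 8: row 9 has {1,2,3,4,5,6,7,9}; col 9 has {2,3,4,5,6,7}; region has {2,3,4,5,7} → only 8 remains.
A1 = 7: row 1 has {3,4,6,8,9}; col 1 has {1,2,3,4,5,6,8,9}; region has {1,2,3,4,5,6,8,9} → only 7 remains.
D1 = 5: row 1 has {3,4,6,7,8,9}; col 4 has {1,2,3,4,7,9}; region has {3,4,6,7,8,9} → only 5 remains.
J1 = 1: row 1 has {3,4,5,6,7,8,9}; col 9 has {2,3,4,5,6,7,8}; region has {3,4,5,6,7,8,9} → only 1 remains.
D3 = 8: row 3 has {1,2,3,4,6,7,9}; col 4 has {1,2,3,4,5,7,9}; region has {1,2,3,4,6,7,9} → only 8 remains.
E3 = 5: row 3 has {1,2,3,4,6,7,8,9}; col 5 has {3,4,6,7,8,9}; region has {1,2,3,4,6,7,8,9} → only 5 remains.

5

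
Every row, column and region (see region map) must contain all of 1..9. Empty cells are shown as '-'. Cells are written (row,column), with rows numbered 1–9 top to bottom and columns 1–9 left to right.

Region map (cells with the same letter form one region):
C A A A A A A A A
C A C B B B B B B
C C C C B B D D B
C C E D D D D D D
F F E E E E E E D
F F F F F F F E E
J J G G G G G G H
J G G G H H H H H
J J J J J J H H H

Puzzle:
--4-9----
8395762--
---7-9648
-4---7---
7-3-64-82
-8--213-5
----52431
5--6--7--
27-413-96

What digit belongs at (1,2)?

1

(1,9) = 7 (sole candidate).
(2,8) = 1 (sole candidate).
(2,9) = 4 (sole candidate).
(3,5) = 3 (sole candidate).
(4,5) = 8 (sole candidate).
(4,8) = 5 (sole candidate).
(6,3) = 6 (sole candidate).
(6,4) = 9 (sole candidate).
(6,8) = 7 (sole candidate).
(7,4) = 8 (sole candidate).
(8,3) = 1 (sole candidate).
(8,5) = 4 (sole candidate).
(8,6) = 8 (sole candidate).
(8,8) = 2 (sole candidate).
(8,9) = 3 (sole candidate).
(9,3) = 8 (sole candidate).
(9,7) = 5 (sole candidate).
(1,6) = 5 (sole candidate).
(1,8) = 6 (sole candidate).
(3,1) = 1 (sole candidate).
(4,3) = 2 (sole candidate).
(4,9) = 9 (sole candidate).
(5,2) = 5 (sole candidate).
(5,4) = 1 (sole candidate).
(5,7) = 9 (sole candidate).
(6,1) = 4 (sole candidate).
(7,3) = 7 (sole candidate).
(8,2) = 9 (sole candidate).
(1,1) = 3 (sole candidate).
(1,4) = 2 (sole candidate).
(3,2) = 2 (sole candidate).
(3,3) = 5 (sole candidate).
(4,1) = 6 (sole candidate).
(4,4) = 3 (sole candidate).
(4,7) = 1 (sole candidate).
(7,1) = 9 (sole candidate).
(7,2) = 6 (sole candidate).
(1,2) = 1: row 1 has {2,3,4,5,6,7,9}; col 2 has {2,3,4,5,6,7,8,9}; region has {2,3,4,5,6,7,9} → only 1 remains.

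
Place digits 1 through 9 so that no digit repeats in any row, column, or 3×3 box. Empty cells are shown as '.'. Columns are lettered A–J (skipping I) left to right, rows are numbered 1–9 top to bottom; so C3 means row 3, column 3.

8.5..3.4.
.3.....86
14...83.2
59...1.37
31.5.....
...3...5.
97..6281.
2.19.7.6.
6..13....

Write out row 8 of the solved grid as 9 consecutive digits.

A2 = 7: row 2 has {3,6,8}; col 1 has {1,2,3,5,6,8,9}; box has {1,3,4,5,8} → only 7 remains.
A6 = 4: row 6 has {3,5}; col 1 has {1,2,3,5,6,7,8,9}; box has {1,3,5,9} → only 4 remains.
D7 = 4: row 7 has {1,2,6,7,8,9}; col 4 has {1,3,5,9}; box has {1,2,3,6,7,9} → only 4 remains.
F9 = 5: row 9 has {1,3,6}; col 6 has {1,2,3,7,8}; box has {1,2,3,4,6,7,9} → only 5 remains.
D2 = 2: row 2 has {3,6,7,8}; col 4 has {1,3,4,5,9}; box has {3,8} → only 2 remains.
C7 = 3: row 7 has {1,2,4,6,7,8,9}; col 3 has {1,5}; box has {1,2,6,7,9} → only 3 remains.
J7 = 5: row 7 has {1,2,3,4,6,7,8,9}; col 9 has {2,6,7}; box has {1,6,8} → only 5 remains.
E8 = 8: row 8 has {1,2,6,7,9}; col 5 has {3,6}; box has {1,2,3,4,5,6,7,9} → only 8 remains.
G8 = 4: row 8 has {1,2,6,7,8,9}; col 7 has {3,8}; box has {1,5,6,8} → only 4 remains.
J8 = 3: row 8 has {1,2,4,6,7,8,9}; col 9 has {2,5,6,7}; box has {1,4,5,6,8} → only 3 remains.
B9 = 8: row 9 has {1,3,5,6}; col 2 has {1,3,4,7,9}; box has {1,2,3,6,7,9} → only 8 remains.
C9 = 4: row 9 has {1,3,5,6,8}; col 3 has {1,3,5}; box has {1,2,3,6,7,8,9} → only 4 remains.
J9 = 9: row 9 has {1,3,4,5,6,8}; col 9 has {2,3,5,6,7}; box has {1,3,4,5,6,8} → only 9 remains.
J1 = 1: row 1 has {3,4,5,8}; col 9 has {2,3,5,6,7,9}; box has {2,3,4,6,8} → only 1 remains.
C2 = 9: row 2 has {2,3,6,7,8}; col 3 has {1,3,4,5}; box has {1,3,4,5,7,8} → only 9 remains.
F2 = 4: row 2 has {2,3,6,7,8,9}; col 6 has {1,2,3,5,7,8}; box has {2,3,8} → only 4 remains.
G2 = 5: row 2 has {2,3,4,6,7,8,9}; col 7 has {3,4,8}; box has {1,2,3,4,6,8} → only 5 remains.
C3 = 6: row 3 has {1,2,3,4,8}; col 3 has {1,3,4,5,9}; box has {1,3,4,5,7,8,9} → only 6 remains.
D3 = 7: row 3 has {1,2,3,4,6,8}; col 4 has {1,2,3,4,5,9}; box has {2,3,4,8} → only 7 remains.
H3 = 9: row 3 has {1,2,3,4,6,7,8}; col 8 has {1,3,4,5,6,8}; box has {1,2,3,4,5,6,8} → only 9 remains.
H5 = 2: row 5 has {1,3,5}; col 8 has {1,3,4,5,6,8,9}; box has {3,5,7} → only 2 remains.
J6 = 8: row 6 has {3,4,5}; col 9 has {1,2,3,5,6,7,9}; box has {2,3,5,7} → only 8 remains.
B8 = 5: row 8 has {1,2,3,4,6,7,8,9}; col 2 has {1,3,4,7,8,9}; box has {1,2,3,4,6,7,8,9} → only 5 remains.

251987463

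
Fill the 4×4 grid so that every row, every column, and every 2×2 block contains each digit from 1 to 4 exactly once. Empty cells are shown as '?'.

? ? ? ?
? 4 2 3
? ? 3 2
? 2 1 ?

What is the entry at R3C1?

R1C3 = 4 (sole candidate).
R1C4 = 1 (sole candidate).
R2C1 = 1 (sole candidate).
R3C1 = 4: row 3 has {2,3}; col 1 has {1}; box has {2} → only 4 remains.

4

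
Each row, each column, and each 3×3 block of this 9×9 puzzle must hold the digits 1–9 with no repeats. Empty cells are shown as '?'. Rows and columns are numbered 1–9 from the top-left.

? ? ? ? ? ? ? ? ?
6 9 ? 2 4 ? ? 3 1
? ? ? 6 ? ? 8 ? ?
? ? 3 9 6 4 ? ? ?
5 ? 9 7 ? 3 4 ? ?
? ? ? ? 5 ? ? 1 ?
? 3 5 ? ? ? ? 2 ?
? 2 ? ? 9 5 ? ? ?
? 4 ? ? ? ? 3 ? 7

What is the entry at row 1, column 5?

row 6, column 4 = 8: row 6 has {1,5}; col 4 has {2,6,7,9}; box has {3,4,5,6,7,9} → only 8 remains.
row 6, column 6 = 2: row 6 has {1,5,8}; col 6 has {3,4,5}; box has {3,4,5,6,7,8,9} → only 2 remains.
row 9, column 4 = 1: row 9 has {3,4,7}; col 4 has {2,6,7,8,9}; box has {5,9} → only 1 remains.
row 5, column 5 = 1: row 5 has {3,4,5,7,9}; col 5 has {4,5,6,9}; box has {2,3,4,5,6,7,8,9} → only 1 remains.
row 7, column 4 = 4: row 7 has {2,3,5}; col 4 has {1,2,6,7,8,9}; box has {1,5,9} → only 4 remains.
row 8, column 4 = 3: row 8 has {2,5,9}; col 4 has {1,2,4,6,7,8,9}; box has {1,4,5,9} → only 3 remains.
row 1, column 4 = 5: row 1 has {}; col 4 has {1,2,3,4,6,7,8,9}; box has {2,4,6} → only 5 remains.
row 2, column 7 = 5: in row 2, 5 can only go here (every other open cell in that row sees a 5).
row 3, column 2 = 5: in row 3, 5 can only go here (every other open cell in that row sees a 5).
row 5, column 9 = 2: in row 5, 2 can only go here (every other open cell in that row sees a 2).
row 4, column 7 = 7: row 4 has {3,4,6,9}; col 7 has {3,4,5,8}; box has {1,2,4} → only 7 remains.
row 4, column 1 = 2: in row 4, 2 can only go here (every other open cell in that row sees a 2).
row 3, column 3 = 2: in row 3, 2 can only go here (every other open cell in that row sees a 2).
row 1, column 7 = 2: in row 1, 2 can only go here (every other open cell in that row sees a 2).
row 4, column 2 = 1: in row 4, 1 can only go here (every other open cell in that row sees a 1).
row 6, column 9 = 3: in row 6, 3 can only go here (every other open cell in that row sees a 3).
row 6, column 7 = 9: in row 6, 9 can only go here (every other open cell in that row sees a 9).
row 9, column 5 = 2: in row 9, 2 can only go here (every other open cell in that row sees a 2).
row 9, column 8 = 5: in row 9, 5 can only go here (every other open cell in that row sees a 5).
row 4, column 8 = 8: row 4 has {1,2,3,4,6,7,9}; col 8 has {1,2,3,5}; box has {1,2,3,4,7,9} → only 8 remains.
row 4, column 9 = 5: row 4 has {1,2,3,4,6,7,8,9}; col 9 has {1,2,3,7}; box has {1,2,3,4,7,8,9} → only 5 remains.
row 5, column 8 = 6: row 5 has {1,2,3,4,5,7,9}; col 8 has {1,2,3,5,8}; box has {1,2,3,4,5,7,8,9} → only 6 remains.
row 8, column 8 = 4: row 8 has {2,3,5,9}; col 8 has {1,2,3,5,6,8}; box has {2,3,5,7} → only 4 remains.
row 5, column 2 = 8: row 5 has {1,2,3,4,5,6,7,9}; col 2 has {1,2,3,4,5,9}; box has {1,2,3,5,9} → only 8 remains.
row 1, column 2 = 7: row 1 has {2,5}; col 2 has {1,2,3,4,5,8,9}; box has {2,5,6,9} → only 7 remains.
row 1, column 8 = 9: row 1 has {2,5,7}; col 8 has {1,2,3,4,5,6,8}; box has {1,2,3,5,8} → only 9 remains.
row 2, column 3 = 8: row 2 has {1,2,3,4,5,6,9}; col 3 has {2,3,5,9}; box has {2,5,6,7,9} → only 8 remains.
row 2, column 6 = 7: row 2 has {1,2,3,4,5,6,8,9}; col 6 has {2,3,4,5}; box has {2,4,5,6} → only 7 remains.
row 3, column 5 = 3: row 3 has {2,5,6,8}; col 5 has {1,2,4,5,6,9}; box has {2,4,5,6,7} → only 3 remains.
row 3, column 8 = 7: row 3 has {2,3,5,6,8}; col 8 has {1,2,3,4,5,6,8,9}; box has {1,2,3,5,8,9} → only 7 remains.
row 3, column 9 = 4: row 3 has {2,3,5,6,7,8}; col 9 has {1,2,3,5,7}; box has {1,2,3,5,7,8,9} → only 4 remains.
row 6, column 2 = 6: row 6 has {1,2,3,5,8,9}; col 2 has {1,2,3,4,5,7,8,9}; box has {1,2,3,5,8,9} → only 6 remains.
row 9, column 3 = 6: row 9 has {1,2,3,4,5,7}; col 3 has {2,3,5,8,9}; box has {2,3,4,5} → only 6 remains.
row 9, column 6 = 8: row 9 has {1,2,3,4,5,6,7}; col 6 has {2,3,4,5,7}; box has {1,2,3,4,5,9} → only 8 remains.
row 1, column 5 = 8: row 1 has {2,5,7,9}; col 5 has {1,2,3,4,5,6,9}; box has {2,3,4,5,6,7} → only 8 remains.

8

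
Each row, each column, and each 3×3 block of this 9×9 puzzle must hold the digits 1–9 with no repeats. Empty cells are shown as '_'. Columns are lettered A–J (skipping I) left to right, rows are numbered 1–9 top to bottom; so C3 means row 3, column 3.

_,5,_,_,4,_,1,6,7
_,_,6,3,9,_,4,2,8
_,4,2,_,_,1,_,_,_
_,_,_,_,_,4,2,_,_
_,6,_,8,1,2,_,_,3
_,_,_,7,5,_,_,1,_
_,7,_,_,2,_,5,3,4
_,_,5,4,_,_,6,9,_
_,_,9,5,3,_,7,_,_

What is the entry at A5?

5

D1 = 2: row 1 has {1,4,5,6,7}; col 4 has {3,4,5,7,8}; box has {1,3,4,9} → only 2 remains.
F1 = 8: row 1 has {1,2,4,5,6,7}; col 6 has {1,2,4}; box has {1,2,3,4,9} → only 8 remains.
B2 = 1: row 2 has {2,3,4,6,8,9}; col 2 has {4,5,6,7}; box has {2,4,5,6} → only 1 remains.
D3 = 6: row 3 has {1,2,4}; col 4 has {2,3,4,5,7,8}; box has {1,2,3,4,8,9} → only 6 remains.
E3 = 7: row 3 has {1,2,4,6}; col 5 has {1,2,3,4,5,9}; box has {1,2,3,4,6,8,9} → only 7 remains.
H3 = 5: row 3 has {1,2,4,6,7}; col 8 has {1,2,3,6,9}; box has {1,2,4,6,7,8} → only 5 remains.
J3 = 9: row 3 has {1,2,4,5,6,7}; col 9 has {3,4,7,8}; box has {1,2,4,5,6,7,8} → only 9 remains.
D4 = 9: row 4 has {2,4}; col 4 has {2,3,4,5,6,7,8}; box has {1,2,4,5,7,8} → only 9 remains.
E4 = 6: row 4 has {2,4,9}; col 5 has {1,2,3,4,5,7,9}; box has {1,2,4,5,7,8,9} → only 6 remains.
J4 = 5: row 4 has {2,4,6,9}; col 9 has {3,4,7,8,9}; box has {1,2,3} → only 5 remains.
G5 = 9: row 5 has {1,2,3,6,8}; col 7 has {1,2,4,5,6,7}; box has {1,2,3,5} → only 9 remains.
F6 = 3: row 6 has {1,5,7}; col 6 has {1,2,4,8}; box has {1,2,4,5,6,7,8,9} → only 3 remains.
G6 = 8: row 6 has {1,3,5,7}; col 7 has {1,2,4,5,6,7,9}; box has {1,2,3,5,9} → only 8 remains.
J6 = 6: row 6 has {1,3,5,7,8}; col 9 has {3,4,5,7,8,9}; box has {1,2,3,5,8,9} → only 6 remains.
D7 = 1: row 7 has {2,3,4,5,7}; col 4 has {2,3,4,5,6,7,8,9}; box has {2,3,4,5} → only 1 remains.
E8 = 8: row 8 has {4,5,6,9}; col 5 has {1,2,3,4,5,6,7,9}; box has {1,2,3,4,5} → only 8 remains.
F8 = 7: row 8 has {4,5,6,8,9}; col 6 has {1,2,3,4,8}; box has {1,2,3,4,5,8} → only 7 remains.
F9 = 6: row 9 has {3,5,7,9}; col 6 has {1,2,3,4,7,8}; box has {1,2,3,4,5,7,8} → only 6 remains.
H9 = 8: row 9 has {3,5,6,7,9}; col 8 has {1,2,3,5,6,9}; box has {3,4,5,6,7,9} → only 8 remains.
C1 = 3: row 1 has {1,2,4,5,6,7,8}; col 3 has {2,5,6,9}; box has {1,2,4,5,6} → only 3 remains.
A2 = 7: row 2 has {1,2,3,4,6,8,9}; col 1 has {}; box has {1,2,3,4,5,6} → only 7 remains.
F2 = 5: row 2 has {1,2,3,4,6,7,8,9}; col 6 has {1,2,3,4,6,7,8}; box has {1,2,3,4,6,7,8,9} → only 5 remains.
A3 = 8: row 3 has {1,2,4,5,6,7,9}; col 1 has {7}; box has {1,2,3,4,5,6,7} → only 8 remains.
G3 = 3: row 3 has {1,2,4,5,6,7,8,9}; col 7 has {1,2,4,5,6,7,8,9}; box has {1,2,4,5,6,7,8,9} → only 3 remains.
H4 = 7: row 4 has {2,4,5,6,9}; col 8 has {1,2,3,5,6,8,9}; box has {1,2,3,5,6,8,9} → only 7 remains.
H5 = 4: row 5 has {1,2,3,6,8,9}; col 8 has {1,2,3,5,6,7,8,9}; box has {1,2,3,5,6,7,8,9} → only 4 remains.
C6 = 4: row 6 has {1,3,5,6,7,8}; col 3 has {2,3,5,6,9}; box has {6} → only 4 remains.
A7 = 6: row 7 has {1,2,3,4,5,7}; col 1 has {7,8}; box has {5,7,9} → only 6 remains.
C7 = 8: row 7 has {1,2,3,4,5,6,7}; col 3 has {2,3,4,5,6,9}; box has {5,6,7,9} → only 8 remains.
F7 = 9: row 7 has {1,2,3,4,5,6,7,8}; col 6 has {1,2,3,4,5,6,7,8}; box has {1,2,3,4,5,6,7,8} → only 9 remains.
B9 = 2: row 9 has {3,5,6,7,8,9}; col 2 has {1,4,5,6,7}; box has {5,6,7,8,9} → only 2 remains.
J9 = 1: row 9 has {2,3,5,6,7,8,9}; col 9 has {3,4,5,6,7,8,9}; box has {3,4,5,6,7,8,9} → only 1 remains.
A1 = 9: row 1 has {1,2,3,4,5,6,7,8}; col 1 has {6,7,8}; box has {1,2,3,4,5,6,7,8} → only 9 remains.
C4 = 1: row 4 has {2,4,5,6,7,9}; col 3 has {2,3,4,5,6,8,9}; box has {4,6} → only 1 remains.
A5 = 5: row 5 has {1,2,3,4,6,8,9}; col 1 has {6,7,8,9}; box has {1,4,6} → only 5 remains.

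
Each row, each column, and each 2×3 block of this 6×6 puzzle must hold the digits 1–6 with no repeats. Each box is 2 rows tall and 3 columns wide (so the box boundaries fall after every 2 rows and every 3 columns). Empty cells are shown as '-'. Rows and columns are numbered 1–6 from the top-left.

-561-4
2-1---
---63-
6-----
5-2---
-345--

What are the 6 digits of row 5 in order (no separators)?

562413

r1c1 = 3: row 1 has {1,4,5,6}; col 1 has {2,5,6}; box has {1,2,5,6} → only 3 remains.
r1c5 = 2: row 1 has {1,3,4,5,6}; col 5 has {3}; box has {1,4} → only 2 remains.
r2c2 = 4: row 2 has {1,2}; col 2 has {3,5}; box has {1,2,3,5,6} → only 4 remains.
r2c4 = 3: row 2 has {1,2,4}; col 4 has {1,5,6}; box has {1,2,4} → only 3 remains.
r3c3 = 5: row 3 has {3,6}; col 3 has {1,2,4,6}; box has {6} → only 5 remains.
r4c3 = 3: row 4 has {6}; col 3 has {1,2,4,5,6}; box has {5,6} → only 3 remains.
r5c4 = 4: row 5 has {2,5}; col 4 has {1,3,5,6}; box has {5} → only 4 remains.
r6c1 = 1: row 6 has {3,4,5}; col 1 has {2,3,5,6}; box has {2,3,4,5} → only 1 remains.
r6c5 = 6: row 6 has {1,3,4,5}; col 5 has {2,3}; box has {4,5} → only 6 remains.
r6c6 = 2: row 6 has {1,3,4,5,6}; col 6 has {4}; box has {4,5,6} → only 2 remains.
r2c5 = 5: row 2 has {1,2,3,4}; col 5 has {2,3,6}; box has {1,2,3,4} → only 5 remains.
r2c6 = 6: row 2 has {1,2,3,4,5}; col 6 has {2,4}; box has {1,2,3,4,5} → only 6 remains.
r3c1 = 4: row 3 has {3,5,6}; col 1 has {1,2,3,5,6}; box has {3,5,6} → only 4 remains.
r3c6 = 1: row 3 has {3,4,5,6}; col 6 has {2,4,6}; box has {3,6} → only 1 remains.
r4c4 = 2: row 4 has {3,6}; col 4 has {1,3,4,5,6}; box has {1,3,6} → only 2 remains.
r4c5 = 4: row 4 has {2,3,6}; col 5 has {2,3,5,6}; box has {1,2,3,6} → only 4 remains.
r4c6 = 5: row 4 has {2,3,4,6}; col 6 has {1,2,4,6}; box has {1,2,3,4,6} → only 5 remains.
r5c2 = 6: row 5 has {2,4,5}; col 2 has {3,4,5}; box has {1,2,3,4,5} → only 6 remains.
r5c5 = 1: row 5 has {2,4,5,6}; col 5 has {2,3,4,5,6}; box has {2,4,5,6} → only 1 remains.
r5c6 = 3: row 5 has {1,2,4,5,6}; col 6 has {1,2,4,5,6}; box has {1,2,4,5,6} → only 3 remains.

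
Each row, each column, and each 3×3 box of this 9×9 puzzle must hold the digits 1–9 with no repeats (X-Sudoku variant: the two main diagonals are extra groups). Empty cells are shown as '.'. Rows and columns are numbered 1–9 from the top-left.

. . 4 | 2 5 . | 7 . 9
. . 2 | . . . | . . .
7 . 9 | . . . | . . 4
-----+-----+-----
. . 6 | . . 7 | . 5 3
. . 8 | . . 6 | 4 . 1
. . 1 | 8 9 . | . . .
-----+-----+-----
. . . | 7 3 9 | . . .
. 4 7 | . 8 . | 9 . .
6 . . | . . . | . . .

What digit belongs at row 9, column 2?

row 5, column 5 = 2 (sole candidate).
row 7, column 3 = 5 (sole candidate).
row 9, column 3 = 3 (sole candidate).
row 2, column 5 = 7 (hidden single in row 2).
row 2, column 4 = 9 (hidden single in row 2).
row 2, column 6 = 4 (hidden single in row 2).
row 3, column 8 = 2 (hidden single in row 3).
row 3, column 2 = 5 (hidden single in row 3).
row 3, column 6 = 8 (hidden single in row 3).
row 4, column 7 = 8 (hidden single in row 4).
row 6, column 1 = 4 (hidden single in row 6).
row 6, column 6 = 5 (hidden single in row 6).
row 5, column 4 = 3 (sole candidate).
row 3, column 7 = 3 (hidden single in row 3).
row 2, column 8 = 1 (sole candidate).
row 5, column 1 = 5 (hidden single in row 5).
row 6, column 2 = 3 (hidden single in row 6).
row 2, column 1 = 3 (hidden single in row 2).
row 1, column 6 = 3 (hidden single in row 1).
row 7, column 8 = 4 (hidden single in row 7).
row 8, column 8 = 3 (hidden single in row 8).
row 9, column 2 = 9: in row 9, 9 can only go here (every other open cell in that row sees a 9).

9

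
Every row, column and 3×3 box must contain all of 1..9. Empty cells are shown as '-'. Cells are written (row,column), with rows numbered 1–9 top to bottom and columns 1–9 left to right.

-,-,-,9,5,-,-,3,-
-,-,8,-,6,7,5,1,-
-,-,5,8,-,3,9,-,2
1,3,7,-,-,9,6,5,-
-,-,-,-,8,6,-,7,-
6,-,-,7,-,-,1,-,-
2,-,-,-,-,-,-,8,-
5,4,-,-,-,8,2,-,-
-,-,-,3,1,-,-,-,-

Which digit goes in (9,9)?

5

(2,9) = 4 (sole candidate).
(3,5) = 4 (sole candidate).
(3,8) = 6 (sole candidate).
(4,5) = 2 (sole candidate).
(4,9) = 8 (sole candidate).
(6,5) = 3 (sole candidate).
(6,9) = 9 (sole candidate).
(8,4) = 6 (sole candidate).
(8,8) = 9 (sole candidate).
(9,8) = 4 (sole candidate).
(1,9) = 7 (sole candidate).
(2,4) = 2 (sole candidate).
(3,1) = 7 (sole candidate).
(3,2) = 1 (sole candidate).
(4,4) = 4 (sole candidate).
(5,9) = 3 (sole candidate).
(6,6) = 5 (sole candidate).
(6,8) = 2 (sole candidate).
(7,4) = 5 (sole candidate).
(7,6) = 4 (sole candidate).
(8,5) = 7 (sole candidate).
(8,9) = 1 (sole candidate).
(9,6) = 2 (sole candidate).
(9,7) = 7 (sole candidate).
(1,1) = 4 (sole candidate).
(1,6) = 1 (sole candidate).
(1,7) = 8 (sole candidate).
(2,2) = 9 (sole candidate).
(5,1) = 9 (sole candidate).
(5,4) = 1 (sole candidate).
(5,7) = 4 (sole candidate).
(6,2) = 8 (sole candidate).
(6,3) = 4 (sole candidate).
(7,5) = 9 (sole candidate).
(7,7) = 3 (sole candidate).
(7,9) = 6 (sole candidate).
(8,3) = 3 (sole candidate).
(9,1) = 8 (sole candidate).
(9,2) = 6 (sole candidate).
(9,3) = 9 (sole candidate).
(9,9) = 5: row 9 has {1,2,3,4,6,7,8,9}; col 9 has {1,2,3,4,6,7,8,9}; box has {1,2,3,4,6,7,8,9} → only 5 remains.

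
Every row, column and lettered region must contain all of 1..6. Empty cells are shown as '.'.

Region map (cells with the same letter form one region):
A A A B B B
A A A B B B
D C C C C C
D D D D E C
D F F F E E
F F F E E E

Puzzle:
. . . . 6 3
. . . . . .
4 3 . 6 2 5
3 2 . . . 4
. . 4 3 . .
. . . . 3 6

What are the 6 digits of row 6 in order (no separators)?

215436

row 3, column 3 = 1: row 3 has {2,3,4,5,6}; col 3 has {4}; region has {2,3,4,5,6} → only 1 remains.
row 2, column 3 = 3: in row 2, 3 can only go here (every other open cell in that row sees a 3).
row 4, column 3 = 6: in row 4, 6 can only go here (every other open cell in that row sees a 6).
row 5, column 6 = 2: in row 5, 2 can only go here (every other open cell in that row sees a 2).
row 5, column 2 = 6: in row 5, 6 can only go here (every other open cell in that row sees a 6).
row 2, column 6 = 1: row 2 has {3}; col 6 has {2,3,4,5,6}; region has {3,6} → only 1 remains.
row 2, column 1 = 6: in row 2, 6 can only go here (every other open cell in that row sees a 6).
row 2, column 4 = 2: in row 2, 2 can only go here (every other open cell in that row sees a 2).
row 6, column 4 = 4: in row 6, 4 can only go here (every other open cell in that row sees a 4).
row 1, column 4 = 5: row 1 has {3,6}; col 4 has {2,3,4,6}; region has {1,2,3,6} → only 5 remains.
row 2, column 5 = 4: row 2 has {1,2,3,6}; col 5 has {2,3,6}; region has {1,2,3,5,6} → only 4 remains.
row 4, column 4 = 1: row 4 has {2,3,4,6}; col 4 has {2,3,4,5,6}; region has {2,3,4,6} → only 1 remains.
row 4, column 5 = 5: row 4 has {1,2,3,4,6}; col 5 has {2,3,4,6}; region has {2,3,4,6} → only 5 remains.
row 5, column 1 = 5: row 5 has {2,3,4,6}; col 1 has {3,4,6}; region has {1,2,3,4,6} → only 5 remains.
row 5, column 5 = 1: row 5 has {2,3,4,5,6}; col 5 has {2,3,4,5,6}; region has {2,3,4,5,6} → only 1 remains.
row 1, column 3 = 2: row 1 has {3,5,6}; col 3 has {1,3,4,6}; region has {3,6} → only 2 remains.
row 2, column 2 = 5: row 2 has {1,2,3,4,6}; col 2 has {2,3,6}; region has {2,3,6} → only 5 remains.
row 6, column 2 = 1: row 6 has {3,4,6}; col 2 has {2,3,5,6}; region has {3,4,6} → only 1 remains.
row 6, column 3 = 5: row 6 has {1,3,4,6}; col 3 has {1,2,3,4,6}; region has {1,3,4,6} → only 5 remains.
row 1, column 1 = 1: row 1 has {2,3,5,6}; col 1 has {3,4,5,6}; region has {2,3,5,6} → only 1 remains.
row 1, column 2 = 4: row 1 has {1,2,3,5,6}; col 2 has {1,2,3,5,6}; region has {1,2,3,5,6} → only 4 remains.
row 6, column 1 = 2: row 6 has {1,3,4,5,6}; col 1 has {1,3,4,5,6}; region has {1,3,4,5,6} → only 2 remains.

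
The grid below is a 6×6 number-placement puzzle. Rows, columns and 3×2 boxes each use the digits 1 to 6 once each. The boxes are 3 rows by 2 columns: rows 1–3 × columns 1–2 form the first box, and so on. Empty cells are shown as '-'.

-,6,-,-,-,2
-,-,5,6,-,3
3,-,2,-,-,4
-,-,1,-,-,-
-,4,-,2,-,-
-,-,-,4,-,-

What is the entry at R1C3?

4

R2C5 = 1 (sole candidate).
R3C4 = 1 (sole candidate).
R1C4 = 3 (sole candidate).
R1C5 = 5 (sole candidate).
R2C2 = 2 (sole candidate).
R3C2 = 5 (sole candidate).
R3C5 = 6 (sole candidate).
R4C2 = 3 (sole candidate).
R4C4 = 5 (sole candidate).
R4C6 = 6 (sole candidate).
R5C5 = 3 (sole candidate).
R6C2 = 1 (sole candidate).
R6C5 = 2 (sole candidate).
R6C6 = 5 (sole candidate).
R1C3 = 4: row 1 has {2,3,5,6}; col 3 has {1,2,5}; box has {1,2,3,5,6} → only 4 remains.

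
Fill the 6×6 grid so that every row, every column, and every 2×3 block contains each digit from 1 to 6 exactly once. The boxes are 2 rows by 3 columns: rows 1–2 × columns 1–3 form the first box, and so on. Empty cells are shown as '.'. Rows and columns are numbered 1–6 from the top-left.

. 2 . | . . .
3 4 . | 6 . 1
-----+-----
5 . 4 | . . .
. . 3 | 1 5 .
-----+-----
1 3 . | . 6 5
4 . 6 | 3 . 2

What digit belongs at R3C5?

3

R1C1 = 6: row 1 has {2}; col 1 has {1,3,4,5}; box has {2,3,4} → only 6 remains.
R2C3 = 5: row 2 has {1,3,4,6}; col 3 has {3,4,6}; box has {2,3,4,6} → only 5 remains.
R2C5 = 2: row 2 has {1,3,4,5,6}; col 5 has {5,6}; box has {1,6} → only 2 remains.
R3C4 = 2: row 3 has {4,5}; col 4 has {1,3,6}; box has {1,5} → only 2 remains.
R3C5 = 3: row 3 has {2,4,5}; col 5 has {2,5,6}; box has {1,2,5} → only 3 remains.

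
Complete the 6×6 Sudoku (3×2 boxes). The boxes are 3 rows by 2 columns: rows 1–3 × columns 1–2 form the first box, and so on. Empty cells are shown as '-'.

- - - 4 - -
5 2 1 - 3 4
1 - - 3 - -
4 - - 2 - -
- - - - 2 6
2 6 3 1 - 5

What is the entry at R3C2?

4

R1C2 = 3 (sole candidate).
R2C4 = 6 (sole candidate).
R3C2 = 4: row 3 has {1,3}; col 2 has {2,3,6}; box has {1,2,3,5} → only 4 remains.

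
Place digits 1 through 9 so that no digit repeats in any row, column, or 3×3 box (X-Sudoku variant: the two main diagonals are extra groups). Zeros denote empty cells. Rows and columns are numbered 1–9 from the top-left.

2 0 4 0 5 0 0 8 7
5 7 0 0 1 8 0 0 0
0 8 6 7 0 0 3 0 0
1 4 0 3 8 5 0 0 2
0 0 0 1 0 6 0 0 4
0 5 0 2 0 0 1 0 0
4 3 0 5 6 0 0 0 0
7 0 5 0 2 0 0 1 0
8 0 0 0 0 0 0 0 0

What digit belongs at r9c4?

r3c1 = 9: row 3 has {3,6,7,8}; col 1 has {1,2,4,5,7,8}; box has {2,4,5,6,7,8} → only 9 remains.
r3c5 = 4: row 3 has {3,6,7,8,9}; col 5 has {1,2,5,6,8}; box has {1,5,7,8} → only 4 remains.
r3c6 = 2: row 3 has {3,4,6,7,8,9}; col 6 has {5,6,8}; box has {1,4,5,7,8} → only 2 remains.
r3c8 = 5: row 3 has {2,3,4,6,7,8,9}; col 8 has {1,8}; box has {3,7,8} → only 5 remains.
r3c9 = 1: row 3 has {2,3,4,5,6,7,8,9}; col 9 has {2,4,7}; box has {3,5,7,8} → only 1 remains.
r5c1 = 3: row 5 has {1,4,6}; col 1 has {1,2,4,5,7,8,9}; box has {1,4,5} → only 3 remains.
r5c5 = 9: row 5 has {1,3,4,6}; col 5 has {1,2,4,5,6,8}; box has {1,2,3,5,6,8}; main diagonal has {1,2,3,6,7}; anti-diagonal has {2,3,5,7,8} → only 9 remains.
r5c8 = 7: row 5 has {1,3,4,6,9}; col 8 has {1,5,8}; box has {1,2,4} → only 7 remains.
r6c1 = 6: row 6 has {1,2,5}; col 1 has {1,2,3,4,5,7,8,9}; box has {1,3,4,5} → only 6 remains.
r6c5 = 7: row 6 has {1,2,5,6}; col 5 has {1,2,4,5,6,8,9}; box has {1,2,3,5,6,8,9} → only 7 remains.
r6c6 = 4: row 6 has {1,2,5,6,7}; col 6 has {2,5,6,8}; box has {1,2,3,5,6,7,8,9}; main diagonal has {1,2,3,6,7,9} → only 4 remains.
r7c3 = 1: row 7 has {3,4,5,6}; col 3 has {4,5,6}; box has {3,4,5,7,8}; anti-diagonal has {2,3,5,7,8,9} → only 1 remains.
r7c7 = 8: row 7 has {1,3,4,5,6}; col 7 has {1,3}; box has {1}; main diagonal has {1,2,3,4,6,7,9} → only 8 remains.
r7c9 = 9: row 7 has {1,3,4,5,6,8}; col 9 has {1,2,4,7}; box has {1,8} → only 9 remains.
r8c2 = 6: row 8 has {1,2,5,7}; col 2 has {3,4,5,7,8}; box has {1,3,4,5,7,8}; anti-diagonal has {1,2,3,5,7,8,9} → only 6 remains.
r8c7 = 4: row 8 has {1,2,5,6,7}; col 7 has {1,3,8}; box has {1,8,9} → only 4 remains.
r8c9 = 3: row 8 has {1,2,4,5,6,7}; col 9 has {1,2,4,7,9}; box has {1,4,8,9} → only 3 remains.
r9c5 = 3: row 9 has {8}; col 5 has {1,2,4,5,6,7,8,9}; box has {2,5,6} → only 3 remains.
r9c9 = 5: row 9 has {3,8}; col 9 has {1,2,3,4,7,9}; box has {1,3,4,8,9}; main diagonal has {1,2,3,4,6,7,8,9} → only 5 remains.
r1c2 = 1: row 1 has {2,4,5,7,8}; col 2 has {3,4,5,6,7,8}; box has {2,4,5,6,7,8,9} → only 1 remains.
r2c3 = 3: row 2 has {1,5,7,8}; col 3 has {1,4,5,6}; box has {1,2,4,5,6,7,8,9} → only 3 remains.
r2c8 = 4: row 2 has {1,3,5,7,8}; col 8 has {1,5,7,8}; box has {1,3,5,7,8}; anti-diagonal has {1,2,3,5,6,7,8,9} → only 4 remains.
r2c9 = 6: row 2 has {1,3,4,5,7,8}; col 9 has {1,2,3,4,5,7,9}; box has {1,3,4,5,7,8} → only 6 remains.
r5c2 = 2: row 5 has {1,3,4,6,7,9}; col 2 has {1,3,4,5,6,7,8}; box has {1,3,4,5,6} → only 2 remains.
r5c3 = 8: row 5 has {1,2,3,4,6,7,9}; col 3 has {1,3,4,5,6}; box has {1,2,3,4,5,6} → only 8 remains.
r5c7 = 5: row 5 has {1,2,3,4,6,7,8,9}; col 7 has {1,3,4,8}; box has {1,2,4,7} → only 5 remains.
r6c3 = 9: row 6 has {1,2,4,5,6,7}; col 3 has {1,3,4,5,6,8}; box has {1,2,3,4,5,6,8} → only 9 remains.
r6c8 = 3: row 6 has {1,2,4,5,6,7,9}; col 8 has {1,4,5,7,8}; box has {1,2,4,5,7} → only 3 remains.
r6c9 = 8: row 6 has {1,2,3,4,5,6,7,9}; col 9 has {1,2,3,4,5,6,7,9}; box has {1,2,3,4,5,7} → only 8 remains.
r7c6 = 7: row 7 has {1,3,4,5,6,8,9}; col 6 has {2,4,5,6,8}; box has {2,3,5,6} → only 7 remains.
r7c8 = 2: row 7 has {1,3,4,5,6,7,8,9}; col 8 has {1,3,4,5,7,8}; box has {1,3,4,5,8,9} → only 2 remains.
r8c6 = 9: row 8 has {1,2,3,4,5,6,7}; col 6 has {2,4,5,6,7,8}; box has {2,3,5,6,7} → only 9 remains.
r9c2 = 9: row 9 has {3,5,8}; col 2 has {1,2,3,4,5,6,7,8}; box has {1,3,4,5,6,7,8} → only 9 remains.
r9c3 = 2: row 9 has {3,5,8,9}; col 3 has {1,3,4,5,6,8,9}; box has {1,3,4,5,6,7,8,9} → only 2 remains.
r9c4 = 4: row 9 has {2,3,5,8,9}; col 4 has {1,2,3,5,7}; box has {2,3,5,6,7,9} → only 4 remains.

4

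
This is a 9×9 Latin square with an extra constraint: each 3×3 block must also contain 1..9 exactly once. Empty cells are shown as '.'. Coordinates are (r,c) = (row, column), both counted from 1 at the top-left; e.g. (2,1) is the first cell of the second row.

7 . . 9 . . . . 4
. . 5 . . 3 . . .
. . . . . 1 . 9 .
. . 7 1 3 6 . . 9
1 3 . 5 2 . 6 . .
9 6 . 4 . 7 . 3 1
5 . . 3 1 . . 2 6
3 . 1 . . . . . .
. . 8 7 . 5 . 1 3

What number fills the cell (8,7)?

9

(5,3) = 4: row 5 has {1,2,3,5,6}; col 3 has {1,5,7,8}; box has {1,3,6,7,9} → only 4 remains.
(6,3) = 2: row 6 has {1,3,4,6,7,9}; col 3 has {1,4,5,7,8}; box has {1,3,4,6,7,9} → only 2 remains.
(6,5) = 8: row 6 has {1,2,3,4,6,7,9}; col 5 has {1,2,3}; box has {1,2,3,4,5,6,7} → only 8 remains.
(6,7) = 5: row 6 has {1,2,3,4,6,7,8,9}; col 7 has {6}; box has {1,3,6,9} → only 5 remains.
(7,3) = 9: row 7 has {1,2,3,5,6}; col 3 has {1,2,4,5,7,8}; box has {1,3,5,8} → only 9 remains.
(4,1) = 8: row 4 has {1,3,6,7,9}; col 1 has {1,3,5,7,9}; box has {1,2,3,4,6,7,9} → only 8 remains.
(4,2) = 5: row 4 has {1,3,6,7,8,9}; col 2 has {3,6}; box has {1,2,3,4,6,7,8,9} → only 5 remains.
(4,8) = 4: row 4 has {1,3,5,6,7,8,9}; col 8 has {1,2,3,9}; box has {1,3,5,6,9} → only 4 remains.
(5,6) = 9: row 5 has {1,2,3,4,5,6}; col 6 has {1,3,5,6,7}; box has {1,2,3,4,5,6,7,8} → only 9 remains.
(4,7) = 2: row 4 has {1,3,4,5,6,7,8,9}; col 7 has {5,6}; box has {1,3,4,5,6,9} → only 2 remains.
(2,2) = 9: in row 2, 9 can only go here (every other open cell in that row sees a 9).
(2,7) = 1: in row 2, 1 can only go here (every other open cell in that row sees a 1).
(1,2) = 1: in row 1, 1 can only go here (every other open cell in that row sees a 1).
(1,6) = 2: in row 1, 2 can only go here (every other open cell in that row sees a 2).
(3,2) = 8: in column 2, 8 can only go here (every other open cell in that column sees an 8).
(3,4) = 6: row 3 has {1,8,9}; col 4 has {1,3,4,5,7,9}; box has {1,2,3,9} → only 6 remains.
(1,5) = 5: row 1 has {1,2,4,7,9}; col 5 has {1,2,3,8}; box has {1,2,3,6,9} → only 5 remains.
(2,4) = 8: row 2 has {1,3,5,9}; col 4 has {1,3,4,5,6,7,9}; box has {1,2,3,5,6,9} → only 8 remains.
(3,3) = 3: row 3 has {1,6,8,9}; col 3 has {1,2,4,5,7,8,9}; box has {1,5,7,8,9} → only 3 remains.
(3,7) = 7: row 3 has {1,3,6,8,9}; col 7 has {1,2,5,6}; box has {1,4,9} → only 7 remains.
(8,4) = 2: row 8 has {1,3}; col 4 has {1,3,4,5,6,7,8,9}; box has {1,3,5,7} → only 2 remains.
(1,3) = 6: row 1 has {1,2,4,5,7,9}; col 3 has {1,2,3,4,5,7,8,9}; box has {1,3,5,7,8,9} → only 6 remains.
(1,8) = 8: row 1 has {1,2,4,5,6,7,9}; col 8 has {1,2,3,4,9}; box has {1,4,7,9} → only 8 remains.
(2,8) = 6: row 2 has {1,3,5,8,9}; col 8 has {1,2,3,4,8,9}; box has {1,4,7,8,9} → only 6 remains.
(2,9) = 2: row 2 has {1,3,5,6,8,9}; col 9 has {1,3,4,6,9}; box has {1,4,6,7,8,9} → only 2 remains.
(3,5) = 4: row 3 has {1,3,6,7,8,9}; col 5 has {1,2,3,5,8}; box has {1,2,3,5,6,8,9} → only 4 remains.
(3,9) = 5: row 3 has {1,3,4,6,7,8,9}; col 9 has {1,2,3,4,6,9}; box has {1,2,4,6,7,8,9} → only 5 remains.
(5,8) = 7: row 5 has {1,2,3,4,5,6,9}; col 8 has {1,2,3,4,6,8,9}; box has {1,2,3,4,5,6,9} → only 7 remains.
(5,9) = 8: row 5 has {1,2,3,4,5,6,7,9}; col 9 has {1,2,3,4,5,6,9}; box has {1,2,3,4,5,6,7,9} → only 8 remains.
(8,8) = 5: row 8 has {1,2,3}; col 8 has {1,2,3,4,6,7,8,9}; box has {1,2,3,6} → only 5 remains.
(8,9) = 7: row 8 has {1,2,3,5}; col 9 has {1,2,3,4,5,6,8,9}; box has {1,2,3,5,6} → only 7 remains.
(1,7) = 3: row 1 has {1,2,4,5,6,7,8,9}; col 7 has {1,2,5,6,7}; box has {1,2,4,5,6,7,8,9} → only 3 remains.
(2,1) = 4: row 2 has {1,2,3,5,6,8,9}; col 1 has {1,3,5,7,8,9}; box has {1,3,5,6,7,8,9} → only 4 remains.
(2,5) = 7: row 2 has {1,2,3,4,5,6,8,9}; col 5 has {1,2,3,4,5,8}; box has {1,2,3,4,5,6,8,9} → only 7 remains.
(3,1) = 2: row 3 has {1,3,4,5,6,7,8,9}; col 1 has {1,3,4,5,7,8,9}; box has {1,3,4,5,6,7,8,9} → only 2 remains.
(8,2) = 4: row 8 has {1,2,3,5,7}; col 2 has {1,3,5,6,8,9}; box has {1,3,5,8,9} → only 4 remains.
(8,6) = 8: row 8 has {1,2,3,4,5,7}; col 6 has {1,2,3,5,6,7,9}; box has {1,2,3,5,7} → only 8 remains.
(8,7) = 9: row 8 has {1,2,3,4,5,7,8}; col 7 has {1,2,3,5,6,7}; box has {1,2,3,5,6,7} → only 9 remains.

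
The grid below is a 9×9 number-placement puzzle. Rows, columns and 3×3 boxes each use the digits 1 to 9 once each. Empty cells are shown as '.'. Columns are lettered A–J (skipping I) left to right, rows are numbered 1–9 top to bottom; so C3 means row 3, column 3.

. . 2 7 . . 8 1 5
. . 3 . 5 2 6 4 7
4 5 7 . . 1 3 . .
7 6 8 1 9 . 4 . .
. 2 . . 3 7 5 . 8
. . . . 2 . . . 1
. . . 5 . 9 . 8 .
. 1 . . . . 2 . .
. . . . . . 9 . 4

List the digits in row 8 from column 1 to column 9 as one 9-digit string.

819374256

B1 = 9: row 1 has {1,2,5,7,8}; col 2 has {1,2,5,6}; box has {2,3,4,5,7} → only 9 remains.
B2 = 8: row 2 has {2,3,4,5,6,7}; col 2 has {1,2,5,6,9}; box has {2,3,4,5,7,9} → only 8 remains.
D2 = 9: row 2 has {2,3,4,5,6,7,8}; col 4 has {1,5,7}; box has {1,2,5,7} → only 9 remains.
F4 = 5: row 4 has {1,4,6,7,8,9}; col 6 has {1,2,7,9}; box has {1,2,3,7,9} → only 5 remains.
G6 = 7: row 6 has {1,2}; col 7 has {2,3,4,5,6,8,9}; box has {1,4,5,8} → only 7 remains.
G7 = 1: row 7 has {5,8,9}; col 7 has {2,3,4,5,6,7,8,9}; box has {2,4,8,9} → only 1 remains.
A1 = 6: row 1 has {1,2,5,7,8,9}; col 1 has {4,7}; box has {2,3,4,5,7,8,9} → only 6 remains.
E1 = 4: row 1 has {1,2,5,6,7,8,9}; col 5 has {2,3,5,9}; box has {1,2,5,7,9} → only 4 remains.
F1 = 3: row 1 has {1,2,4,5,6,7,8,9}; col 6 has {1,2,5,7,9}; box has {1,2,4,5,7,9} → only 3 remains.
A2 = 1: row 2 has {2,3,4,5,6,7,8,9}; col 1 has {4,6,7}; box has {2,3,4,5,6,7,8,9} → only 1 remains.
A5 = 9: row 5 has {2,3,5,7,8}; col 1 has {1,4,6,7}; box has {2,6,7,8} → only 9 remains.
H5 = 6: row 5 has {2,3,5,7,8,9}; col 8 has {1,4,8}; box has {1,4,5,7,8} → only 6 remains.
D5 = 4: row 5 has {2,3,5,6,7,8,9}; col 4 has {1,5,7,9}; box has {1,2,3,5,7,9} → only 4 remains.
C5 = 1: row 5 has {2,3,4,5,6,7,8,9}; col 3 has {2,3,7,8}; box has {2,6,7,8,9} → only 1 remains.
H6 = 9: in row 6, 9 can only go here (every other open cell in that row sees a 9).
H3 = 2: row 3 has {1,3,4,5,7}; col 8 has {1,4,6,8,9}; box has {1,3,4,5,6,7,8} → only 2 remains.
J3 = 9: row 3 has {1,2,3,4,5,7}; col 9 has {1,4,5,7,8}; box has {1,2,3,4,5,6,7,8} → only 9 remains.
H4 = 3: row 4 has {1,4,5,6,7,8,9}; col 8 has {1,2,4,6,8,9}; box has {1,4,5,6,7,8,9} → only 3 remains.
J4 = 2: row 4 has {1,3,4,5,6,7,8,9}; col 9 has {1,4,5,7,8,9}; box has {1,3,4,5,6,7,8,9} → only 2 remains.
A7 = 2: in row 7, 2 can only go here (every other open cell in that row sees a 2).
C8 = 9: in row 8, 9 can only go here (every other open cell in that row sees a 9).
F8 = 4: in row 8, 4 can only go here (every other open cell in that row sees a 4).
E9 = 1: in row 9, 1 can only go here (every other open cell in that row sees a 1).
D9 = 2: in row 9, 2 can only go here (every other open cell in that row sees a 2).
D8 = 3: in column 4, 3 can only go here (every other open cell in that column sees a 3).
J8 = 6: row 8 has {1,2,3,4,9}; col 9 has {1,2,4,5,7,8,9}; box has {1,2,4,8,9} → only 6 remains.
J7 = 3: row 7 has {1,2,5,8,9}; col 9 has {1,2,4,5,6,7,8,9}; box has {1,2,4,6,8,9} → only 3 remains.
Singles propagation stalls; A8 is still open with candidates {5,8}.
  Try A8 = 5: this forces A6=3, B6=4, C6=5, B7=7, E7=6, H8=7; then row 9 has no cell left for 7 — contradiction.
So A8 = 8.
E8 = 7: row 8 has {1,2,3,4,6,8,9}; col 5 has {1,2,3,4,5,9}; box has {1,2,3,4,5,9} → only 7 remains.
H8 = 5: row 8 has {1,2,3,4,6,7,8,9}; col 8 has {1,2,3,4,6,8,9}; box has {1,2,3,4,6,8,9} → only 5 remains.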